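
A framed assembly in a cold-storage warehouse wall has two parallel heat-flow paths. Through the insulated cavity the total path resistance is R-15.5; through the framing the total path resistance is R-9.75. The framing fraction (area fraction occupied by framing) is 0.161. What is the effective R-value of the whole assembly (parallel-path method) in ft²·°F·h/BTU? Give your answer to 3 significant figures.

U_eff = 0.839/15.5 + 0.161/9.75 = 0.05413 + 0.01651 = 0.07064
R_eff = 1/U_eff = 14.16 ft²·°F·h/BTU

14.2 ft²·°F·h/BTU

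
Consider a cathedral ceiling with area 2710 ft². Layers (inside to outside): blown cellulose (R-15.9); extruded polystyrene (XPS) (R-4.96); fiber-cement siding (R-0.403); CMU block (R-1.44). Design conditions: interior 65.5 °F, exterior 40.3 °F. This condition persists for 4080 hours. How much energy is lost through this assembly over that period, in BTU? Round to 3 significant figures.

12300000 BTU

R_total = 15.9 + 4.96 + 0.403 + 1.44 = 22.7 ft²·°F·h/BTU
Q = 2710 × (65.5 − 40.3) / 22.7 = 3008 BTU/h
E = 3008 × 4080 = 12270000 BTU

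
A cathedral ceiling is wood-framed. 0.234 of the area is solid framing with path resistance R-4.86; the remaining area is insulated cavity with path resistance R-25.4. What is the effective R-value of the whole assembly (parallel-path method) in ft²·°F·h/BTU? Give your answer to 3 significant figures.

12.8 ft²·°F·h/BTU

U_eff = 0.766/25.4 + 0.234/4.86 = 0.03016 + 0.04815 = 0.07831
R_eff = 1/U_eff = 12.77 ft²·°F·h/BTU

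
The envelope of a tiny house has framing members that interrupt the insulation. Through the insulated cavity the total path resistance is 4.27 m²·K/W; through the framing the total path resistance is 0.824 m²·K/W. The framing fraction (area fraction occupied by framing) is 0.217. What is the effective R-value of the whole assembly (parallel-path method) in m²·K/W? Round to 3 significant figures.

2.24 m²·K/W

U_eff = 0.783/4.27 + 0.217/0.824 = 0.1834 + 0.2633 = 0.4467
R_eff = 1/U_eff = 2.239 m²·K/W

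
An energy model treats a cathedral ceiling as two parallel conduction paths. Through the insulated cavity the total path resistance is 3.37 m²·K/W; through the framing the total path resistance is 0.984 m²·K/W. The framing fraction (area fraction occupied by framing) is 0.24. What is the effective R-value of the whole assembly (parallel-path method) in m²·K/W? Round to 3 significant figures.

U_eff = 0.76/3.37 + 0.24/0.984 = 0.2255 + 0.2439 = 0.4694
R_eff = 1/U_eff = 2.13 m²·K/W

2.13 m²·K/W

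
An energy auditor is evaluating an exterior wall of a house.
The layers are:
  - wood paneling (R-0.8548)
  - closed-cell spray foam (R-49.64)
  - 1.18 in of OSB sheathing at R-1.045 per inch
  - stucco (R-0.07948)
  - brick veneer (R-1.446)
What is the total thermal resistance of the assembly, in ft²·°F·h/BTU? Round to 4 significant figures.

1.18 × 1.045 = 1.2331
R_total = 0.8548 + 49.64 + 1.2331 + 0.07948 + 1.446 = 53.253 ft²·°F·h/BTU

53.25 ft²·°F·h/BTU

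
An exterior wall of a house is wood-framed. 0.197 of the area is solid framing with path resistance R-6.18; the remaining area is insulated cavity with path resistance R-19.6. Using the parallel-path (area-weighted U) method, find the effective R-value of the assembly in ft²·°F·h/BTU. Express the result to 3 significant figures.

U_eff = 0.803/19.6 + 0.197/6.18 = 0.04097 + 0.03188 = 0.07285
R_eff = 1/U_eff = 13.73 ft²·°F·h/BTU

13.7 ft²·°F·h/BTU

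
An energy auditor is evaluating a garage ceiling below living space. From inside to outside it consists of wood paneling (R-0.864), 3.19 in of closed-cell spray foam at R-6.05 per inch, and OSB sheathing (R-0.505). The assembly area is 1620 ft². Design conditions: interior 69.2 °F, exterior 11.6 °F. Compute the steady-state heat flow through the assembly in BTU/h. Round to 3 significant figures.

3.19 × 6.05 = 19.3
R_total = 0.864 + 19.3 + 0.505 = 20.67 ft²·°F·h/BTU
Q = A·ΔT/R = 1620 × (69.2 − 11.6) / 20.67 = 4515 BTU/h

4510 BTU/h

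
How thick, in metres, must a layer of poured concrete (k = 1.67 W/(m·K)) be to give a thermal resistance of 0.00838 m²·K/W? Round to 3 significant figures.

0.0140 m

L = R·k = 0.00838 × 1.67 = 0.01399 m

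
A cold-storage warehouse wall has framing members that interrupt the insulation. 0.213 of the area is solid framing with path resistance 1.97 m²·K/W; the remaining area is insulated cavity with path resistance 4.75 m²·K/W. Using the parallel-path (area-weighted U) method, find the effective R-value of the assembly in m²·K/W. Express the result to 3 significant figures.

U_eff = 0.787/4.75 + 0.213/1.97 = 0.1657 + 0.1081 = 0.2738
R_eff = 1/U_eff = 3.652 m²·K/W

3.65 m²·K/W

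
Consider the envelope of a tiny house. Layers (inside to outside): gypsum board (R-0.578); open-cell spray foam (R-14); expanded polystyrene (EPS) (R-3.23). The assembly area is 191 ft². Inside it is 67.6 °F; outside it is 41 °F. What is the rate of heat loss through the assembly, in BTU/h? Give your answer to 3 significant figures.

R_total = 0.578 + 14 + 3.23 = 17.81 ft²·°F·h/BTU
Q = A·ΔT/R = 191 × (67.6 − 41) / 17.81 = 285.3 BTU/h

285 BTU/h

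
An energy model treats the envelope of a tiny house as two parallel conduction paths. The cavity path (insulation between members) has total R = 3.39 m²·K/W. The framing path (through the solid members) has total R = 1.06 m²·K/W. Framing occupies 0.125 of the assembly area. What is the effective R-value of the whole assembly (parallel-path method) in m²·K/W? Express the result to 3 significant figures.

U_eff = 0.875/3.39 + 0.125/1.06 = 0.2581 + 0.1179 = 0.376
R_eff = 1/U_eff = 2.659 m²·K/W

2.66 m²·K/W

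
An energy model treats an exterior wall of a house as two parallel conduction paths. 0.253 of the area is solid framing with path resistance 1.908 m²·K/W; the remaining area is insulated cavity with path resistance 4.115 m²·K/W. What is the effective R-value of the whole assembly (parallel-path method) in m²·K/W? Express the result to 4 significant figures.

3.183 m²·K/W

U_eff = 0.747/4.115 + 0.253/1.908 = 0.18153 + 0.1326 = 0.31413
R_eff = 1/U_eff = 3.1834 m²·K/W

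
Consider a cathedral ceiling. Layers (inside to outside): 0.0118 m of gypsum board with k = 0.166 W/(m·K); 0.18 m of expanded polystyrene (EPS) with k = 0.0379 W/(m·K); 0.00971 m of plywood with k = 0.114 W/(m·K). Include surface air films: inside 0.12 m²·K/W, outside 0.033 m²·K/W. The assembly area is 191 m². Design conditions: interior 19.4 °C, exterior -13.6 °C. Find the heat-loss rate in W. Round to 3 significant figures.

0.0118/0.166 = 0.07108
0.18/0.0379 = 4.749
0.00971/0.114 = 0.08518
R_total = 0.12 + 0.07108 + 4.749 + 0.08518 + 0.033 = 5.059 m²·K/W
Q = A·ΔT/R = 191 × (19.4 − (-13.6)) / 5.059 = 1246 W

1250 W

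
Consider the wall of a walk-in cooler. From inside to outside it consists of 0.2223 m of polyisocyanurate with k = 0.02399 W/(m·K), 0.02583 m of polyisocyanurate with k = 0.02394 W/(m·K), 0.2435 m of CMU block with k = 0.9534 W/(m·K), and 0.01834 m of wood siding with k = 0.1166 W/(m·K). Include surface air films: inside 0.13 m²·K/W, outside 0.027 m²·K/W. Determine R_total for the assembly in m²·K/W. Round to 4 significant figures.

10.91 m²·K/W

0.2223/0.02399 = 9.2664
0.02583/0.02394 = 1.0789
0.2435/0.9534 = 0.2554
0.01834/0.1166 = 0.15729
R_total = 0.13 + 9.2664 + 1.0789 + 0.2554 + 0.15729 + 0.027 = 10.915 m²·K/W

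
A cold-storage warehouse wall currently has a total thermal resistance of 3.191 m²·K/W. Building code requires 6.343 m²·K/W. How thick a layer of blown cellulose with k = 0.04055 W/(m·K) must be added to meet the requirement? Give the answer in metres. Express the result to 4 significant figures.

ΔR = 6.343 − 3.191 = 3.152 m²·K/W
L = ΔR × k = 3.152 × 0.04055 = 0.12781 m

0.1278 m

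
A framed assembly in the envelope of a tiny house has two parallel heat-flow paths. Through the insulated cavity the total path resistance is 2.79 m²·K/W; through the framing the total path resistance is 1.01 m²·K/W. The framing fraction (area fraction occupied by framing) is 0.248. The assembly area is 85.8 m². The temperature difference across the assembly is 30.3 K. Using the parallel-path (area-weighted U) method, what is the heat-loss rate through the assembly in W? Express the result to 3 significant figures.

U_eff = 0.752/2.79 + 0.248/1.01 = 0.2695 + 0.2455 = 0.5151
R_eff = 1/U_eff = 1.941 m²·K/W
Q = 85.8 × 30.3 / 1.941 = 1339 W

1340 W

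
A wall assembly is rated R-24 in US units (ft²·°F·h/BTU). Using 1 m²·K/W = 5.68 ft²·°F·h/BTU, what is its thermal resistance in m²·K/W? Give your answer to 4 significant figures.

4.225 m²·K/W

R_SI = 24/5.68 = 4.2254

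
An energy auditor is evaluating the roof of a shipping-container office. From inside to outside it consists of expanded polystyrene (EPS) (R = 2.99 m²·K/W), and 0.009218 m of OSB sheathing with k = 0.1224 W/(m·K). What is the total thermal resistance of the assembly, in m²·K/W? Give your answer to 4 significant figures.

0.009218/0.1224 = 0.07531
R_total = 2.99 + 0.07531 = 3.0653 m²·K/W

3.065 m²·K/W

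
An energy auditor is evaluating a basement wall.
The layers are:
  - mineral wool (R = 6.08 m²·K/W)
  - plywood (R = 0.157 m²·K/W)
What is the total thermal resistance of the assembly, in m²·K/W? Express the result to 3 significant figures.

6.24 m²·K/W

R_total = 6.08 + 0.157 = 6.237 m²·K/W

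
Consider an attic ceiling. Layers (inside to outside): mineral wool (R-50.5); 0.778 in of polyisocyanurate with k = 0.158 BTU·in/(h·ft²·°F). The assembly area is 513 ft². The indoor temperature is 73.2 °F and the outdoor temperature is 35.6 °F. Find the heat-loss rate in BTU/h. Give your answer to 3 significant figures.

0.778/0.158 = 4.924
R_total = 50.5 + 4.924 = 55.42 ft²·°F·h/BTU
Q = A·ΔT/R = 513 × (73.2 − 35.6) / 55.42 = 348 BTU/h

348 BTU/h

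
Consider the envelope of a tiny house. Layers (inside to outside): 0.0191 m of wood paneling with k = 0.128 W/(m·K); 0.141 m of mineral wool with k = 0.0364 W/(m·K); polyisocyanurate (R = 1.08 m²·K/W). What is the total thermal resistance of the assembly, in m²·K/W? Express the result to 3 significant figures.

0.0191/0.128 = 0.1492
0.141/0.0364 = 3.874
R_total = 0.1492 + 3.874 + 1.08 = 5.103 m²·K/W

5.10 m²·K/W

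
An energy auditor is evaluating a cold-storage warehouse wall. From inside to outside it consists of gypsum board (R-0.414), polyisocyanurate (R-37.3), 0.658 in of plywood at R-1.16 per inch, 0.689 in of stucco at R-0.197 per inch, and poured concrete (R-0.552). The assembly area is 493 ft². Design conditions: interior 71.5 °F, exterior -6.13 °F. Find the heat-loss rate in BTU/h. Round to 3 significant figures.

977 BTU/h

0.658 × 1.16 = 0.7633
0.689 × 0.197 = 0.1357
R_total = 0.414 + 37.3 + 0.7633 + 0.1357 + 0.552 = 39.17 ft²·°F·h/BTU
Q = A·ΔT/R = 493 × (71.5 − (-6.13)) / 39.17 = 977.2 BTU/h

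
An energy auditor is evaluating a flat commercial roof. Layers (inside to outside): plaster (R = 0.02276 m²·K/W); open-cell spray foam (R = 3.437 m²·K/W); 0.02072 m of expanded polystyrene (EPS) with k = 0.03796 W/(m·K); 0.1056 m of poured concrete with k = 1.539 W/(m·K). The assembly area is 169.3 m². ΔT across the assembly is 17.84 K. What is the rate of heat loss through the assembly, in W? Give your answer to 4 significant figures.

0.02072/0.03796 = 0.54584
0.1056/1.539 = 0.068616
R_total = 0.02276 + 3.437 + 0.54584 + 0.068616 = 4.0742 m²·K/W
Q = A·ΔT/R = 169.3 × 17.84 / 4.0742 = 741.32 W

741.3 W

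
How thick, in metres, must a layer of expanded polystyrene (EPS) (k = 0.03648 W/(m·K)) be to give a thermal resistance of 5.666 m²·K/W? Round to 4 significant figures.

0.2067 m

L = R·k = 5.666 × 0.03648 = 0.2067 m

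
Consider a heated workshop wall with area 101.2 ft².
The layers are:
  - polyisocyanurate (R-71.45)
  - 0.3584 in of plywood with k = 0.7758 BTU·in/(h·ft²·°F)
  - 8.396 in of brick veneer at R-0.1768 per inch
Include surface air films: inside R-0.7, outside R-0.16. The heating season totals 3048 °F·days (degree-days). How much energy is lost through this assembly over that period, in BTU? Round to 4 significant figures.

99690 BTU

0.3584/0.7758 = 0.46197
8.396 × 0.1768 = 1.4844
R_total = 0.7 + 71.45 + 0.46197 + 1.4844 + 0.16 = 74.256 ft²·°F·h/BTU
E = A × HDD × 24 / R = 101.2 × 3048 × 24 / 74.256 = 99695 BTU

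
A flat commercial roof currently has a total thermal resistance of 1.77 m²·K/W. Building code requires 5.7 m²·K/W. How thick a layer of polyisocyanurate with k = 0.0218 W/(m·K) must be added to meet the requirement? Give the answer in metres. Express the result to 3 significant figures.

0.0857 m

ΔR = 5.7 − 1.77 = 3.93 m²·K/W
L = ΔR × k = 3.93 × 0.0218 = 0.08567 m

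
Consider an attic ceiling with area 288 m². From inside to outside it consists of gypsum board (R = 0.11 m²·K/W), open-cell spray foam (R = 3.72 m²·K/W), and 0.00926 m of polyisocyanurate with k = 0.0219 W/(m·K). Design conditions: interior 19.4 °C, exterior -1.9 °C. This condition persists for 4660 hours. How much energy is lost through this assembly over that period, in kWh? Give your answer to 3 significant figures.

0.00926/0.0219 = 0.4228
R_total = 0.11 + 3.72 + 0.4228 = 4.253 m²·K/W
Q = 288 × (19.4 − (-1.9)) / 4.253 = 1442 W
E = 1442 W × 4660 h / 1000 = 6722 kWh

6720 kWh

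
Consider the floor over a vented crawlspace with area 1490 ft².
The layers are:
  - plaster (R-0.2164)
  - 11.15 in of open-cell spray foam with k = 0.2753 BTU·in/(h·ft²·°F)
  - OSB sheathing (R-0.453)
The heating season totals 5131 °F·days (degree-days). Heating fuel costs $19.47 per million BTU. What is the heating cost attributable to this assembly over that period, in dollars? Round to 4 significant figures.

86.77 dollars

11.15/0.2753 = 40.501
R_total = 0.2164 + 40.501 + 0.453 = 41.171 ft²·°F·h/BTU
E = A × HDD × 24 / R = 1490 × 5131 × 24 / 41.171 = 4456700 BTU
Cost = 4456700/10⁶ × 19.47 = $86.772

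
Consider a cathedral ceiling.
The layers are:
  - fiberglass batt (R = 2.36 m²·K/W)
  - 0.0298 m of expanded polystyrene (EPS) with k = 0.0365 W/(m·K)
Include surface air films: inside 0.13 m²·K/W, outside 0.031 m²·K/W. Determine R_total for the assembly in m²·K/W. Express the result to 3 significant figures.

0.0298/0.0365 = 0.8164
R_total = 0.13 + 2.36 + 0.8164 + 0.031 = 3.337 m²·K/W

3.34 m²·K/W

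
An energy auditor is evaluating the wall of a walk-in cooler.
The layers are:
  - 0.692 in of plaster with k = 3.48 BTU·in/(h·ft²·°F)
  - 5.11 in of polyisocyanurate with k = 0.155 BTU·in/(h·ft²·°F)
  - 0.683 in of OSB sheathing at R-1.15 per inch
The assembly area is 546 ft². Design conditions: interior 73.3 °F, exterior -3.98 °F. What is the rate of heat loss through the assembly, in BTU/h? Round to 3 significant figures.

1240 BTU/h

0.692/3.48 = 0.1989
5.11/0.155 = 32.97
0.683 × 1.15 = 0.7854
R_total = 0.1989 + 32.97 + 0.7854 = 33.95 ft²·°F·h/BTU
Q = A·ΔT/R = 546 × (73.3 − (-3.98)) / 33.95 = 1243 BTU/h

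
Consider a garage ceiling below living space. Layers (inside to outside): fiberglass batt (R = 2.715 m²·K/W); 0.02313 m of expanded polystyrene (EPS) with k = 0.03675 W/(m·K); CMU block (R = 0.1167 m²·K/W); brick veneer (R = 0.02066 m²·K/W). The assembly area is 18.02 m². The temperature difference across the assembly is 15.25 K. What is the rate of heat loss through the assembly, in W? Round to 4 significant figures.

78.93 W

0.02313/0.03675 = 0.62939
R_total = 2.715 + 0.62939 + 0.1167 + 0.02066 = 3.4817 m²·K/W
Q = A·ΔT/R = 18.02 × 15.25 / 3.4817 = 78.927 W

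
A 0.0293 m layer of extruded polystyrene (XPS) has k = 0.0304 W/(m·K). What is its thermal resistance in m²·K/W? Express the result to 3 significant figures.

R = L/k = 0.0293/0.0304 = 0.9638 m²·K/W

0.964 m²·K/W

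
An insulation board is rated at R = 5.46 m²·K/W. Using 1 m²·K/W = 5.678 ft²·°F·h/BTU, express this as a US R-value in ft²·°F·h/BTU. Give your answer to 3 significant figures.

31.0 ft²·°F·h/BTU

R_US = 5.46 × 5.678 = 31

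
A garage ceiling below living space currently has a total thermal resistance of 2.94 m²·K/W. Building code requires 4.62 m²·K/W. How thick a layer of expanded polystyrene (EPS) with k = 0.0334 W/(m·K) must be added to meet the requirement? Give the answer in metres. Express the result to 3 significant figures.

0.0561 m

ΔR = 4.62 − 2.94 = 1.68 m²·K/W
L = ΔR × k = 1.68 × 0.0334 = 0.05611 m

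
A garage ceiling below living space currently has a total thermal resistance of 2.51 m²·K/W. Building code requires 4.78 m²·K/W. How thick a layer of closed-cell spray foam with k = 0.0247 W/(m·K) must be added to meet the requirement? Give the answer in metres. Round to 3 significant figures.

0.0561 m

ΔR = 4.78 − 2.51 = 2.27 m²·K/W
L = ΔR × k = 2.27 × 0.0247 = 0.05607 m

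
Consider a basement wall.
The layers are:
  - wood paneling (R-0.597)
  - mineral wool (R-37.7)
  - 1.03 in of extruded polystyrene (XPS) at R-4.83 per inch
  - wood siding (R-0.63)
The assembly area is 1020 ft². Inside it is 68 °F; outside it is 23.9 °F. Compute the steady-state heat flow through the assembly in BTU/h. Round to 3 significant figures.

1.03 × 4.83 = 4.975
R_total = 0.597 + 37.7 + 4.975 + 0.63 = 43.9 ft²·°F·h/BTU
Q = A·ΔT/R = 1020 × (68 − 23.9) / 43.9 = 1025 BTU/h

1020 BTU/h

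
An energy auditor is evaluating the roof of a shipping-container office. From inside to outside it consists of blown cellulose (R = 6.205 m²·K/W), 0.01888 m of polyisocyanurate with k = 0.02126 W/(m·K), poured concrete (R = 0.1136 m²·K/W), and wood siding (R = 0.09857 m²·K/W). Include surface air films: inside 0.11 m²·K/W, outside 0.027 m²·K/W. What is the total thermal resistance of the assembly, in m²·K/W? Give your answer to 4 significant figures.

0.01888/0.02126 = 0.88805
R_total = 0.11 + 6.205 + 0.88805 + 0.1136 + 0.09857 + 0.027 = 7.4422 m²·K/W

7.442 m²·K/W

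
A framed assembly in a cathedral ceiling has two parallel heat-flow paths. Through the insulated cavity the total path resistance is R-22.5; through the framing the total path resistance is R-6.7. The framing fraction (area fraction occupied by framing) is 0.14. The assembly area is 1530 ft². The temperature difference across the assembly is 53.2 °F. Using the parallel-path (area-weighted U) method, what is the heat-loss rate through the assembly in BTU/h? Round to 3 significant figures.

U_eff = 0.86/22.5 + 0.14/6.7 = 0.03822 + 0.0209 = 0.05912
R_eff = 1/U_eff = 16.92 ft²·°F·h/BTU
Q = 1530 × 53.2 / 16.92 = 4812 BTU/h

4810 BTU/h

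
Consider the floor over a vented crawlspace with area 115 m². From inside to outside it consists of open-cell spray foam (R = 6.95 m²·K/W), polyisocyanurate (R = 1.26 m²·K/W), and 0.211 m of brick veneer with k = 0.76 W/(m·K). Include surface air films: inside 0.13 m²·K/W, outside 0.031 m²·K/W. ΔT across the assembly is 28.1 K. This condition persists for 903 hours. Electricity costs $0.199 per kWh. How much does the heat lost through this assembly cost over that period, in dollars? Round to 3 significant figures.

67.1 dollars

0.211/0.76 = 0.2776
R_total = 0.13 + 6.95 + 1.26 + 0.2776 + 0.031 = 8.649 m²·K/W
Q = 115 × 28.1 / 8.649 = 373.6 W
E = 373.6 W × 903 h / 1000 = 337.4 kWh
Cost = 337.4 × 0.199 = $67.14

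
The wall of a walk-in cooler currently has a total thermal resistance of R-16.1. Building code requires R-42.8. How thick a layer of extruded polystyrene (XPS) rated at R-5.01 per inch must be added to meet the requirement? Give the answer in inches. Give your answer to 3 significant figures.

ΔR = 42.8 − 16.1 = 26.7 ft²·°F·h/BTU
L = ΔR / (R/in) = 26.7/5.01 = 5.329 in

5.33 in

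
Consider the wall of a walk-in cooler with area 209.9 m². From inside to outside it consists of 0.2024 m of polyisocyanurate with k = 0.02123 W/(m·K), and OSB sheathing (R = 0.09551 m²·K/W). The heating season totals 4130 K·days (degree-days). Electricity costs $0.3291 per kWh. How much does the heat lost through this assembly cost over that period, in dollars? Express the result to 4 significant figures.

0.2024/0.02123 = 9.5337
R_total = 9.5337 + 0.09551 = 9.6292 m²·K/W
E = A × HDD × 24 / R / 1000 = 209.9 × 4130 × 24 / 9.6292 / 1000 = 2160.6 kWh
Cost = 2160.6 × 0.3291 = $711.07

711.1 dollars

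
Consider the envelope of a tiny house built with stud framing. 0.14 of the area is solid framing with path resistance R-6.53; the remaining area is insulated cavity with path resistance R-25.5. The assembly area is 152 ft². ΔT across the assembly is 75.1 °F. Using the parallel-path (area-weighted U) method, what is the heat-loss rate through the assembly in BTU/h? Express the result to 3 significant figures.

630 BTU/h

U_eff = 0.86/25.5 + 0.14/6.53 = 0.03373 + 0.02144 = 0.05517
R_eff = 1/U_eff = 18.13 ft²·°F·h/BTU
Q = 152 × 75.1 / 18.13 = 629.7 BTU/h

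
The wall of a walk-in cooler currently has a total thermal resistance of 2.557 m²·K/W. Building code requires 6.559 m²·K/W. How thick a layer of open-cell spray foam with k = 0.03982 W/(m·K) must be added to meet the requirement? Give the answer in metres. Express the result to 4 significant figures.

ΔR = 6.559 − 2.557 = 4.002 m²·K/W
L = ΔR × k = 4.002 × 0.03982 = 0.15936 m

0.1594 m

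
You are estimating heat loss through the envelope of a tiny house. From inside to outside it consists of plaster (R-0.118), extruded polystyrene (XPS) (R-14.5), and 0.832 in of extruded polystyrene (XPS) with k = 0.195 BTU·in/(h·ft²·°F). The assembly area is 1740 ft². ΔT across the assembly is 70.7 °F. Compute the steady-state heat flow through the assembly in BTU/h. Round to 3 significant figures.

6510 BTU/h

0.832/0.195 = 4.267
R_total = 0.118 + 14.5 + 4.267 = 18.88 ft²·°F·h/BTU
Q = A·ΔT/R = 1740 × 70.7 / 18.88 = 6514 BTU/h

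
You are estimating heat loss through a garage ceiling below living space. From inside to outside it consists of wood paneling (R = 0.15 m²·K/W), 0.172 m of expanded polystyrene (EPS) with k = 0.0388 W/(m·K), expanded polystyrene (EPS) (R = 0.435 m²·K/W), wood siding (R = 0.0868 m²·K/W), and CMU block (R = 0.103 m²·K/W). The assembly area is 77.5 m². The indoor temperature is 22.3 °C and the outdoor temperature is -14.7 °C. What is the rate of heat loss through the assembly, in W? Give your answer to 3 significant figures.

551 W

0.172/0.0388 = 4.433
R_total = 0.15 + 4.433 + 0.435 + 0.0868 + 0.103 = 5.208 m²·K/W
Q = A·ΔT/R = 77.5 × (22.3 − (-14.7)) / 5.208 = 550.6 W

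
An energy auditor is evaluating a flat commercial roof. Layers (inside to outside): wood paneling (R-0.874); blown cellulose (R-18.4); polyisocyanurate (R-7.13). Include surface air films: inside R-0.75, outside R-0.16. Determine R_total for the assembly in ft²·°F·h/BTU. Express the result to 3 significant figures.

27.3 ft²·°F·h/BTU

R_total = 0.75 + 0.874 + 18.4 + 7.13 + 0.16 = 27.31 ft²·°F·h/BTU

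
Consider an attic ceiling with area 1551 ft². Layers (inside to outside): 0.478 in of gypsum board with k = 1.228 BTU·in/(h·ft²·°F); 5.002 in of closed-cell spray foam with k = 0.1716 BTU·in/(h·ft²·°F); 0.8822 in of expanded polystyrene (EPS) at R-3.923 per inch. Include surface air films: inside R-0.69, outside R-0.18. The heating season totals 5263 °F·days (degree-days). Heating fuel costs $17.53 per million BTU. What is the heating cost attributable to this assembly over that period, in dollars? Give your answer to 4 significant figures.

0.478/1.228 = 0.38925
5.002/0.1716 = 29.149
0.8822 × 3.923 = 3.4609
R_total = 0.69 + 0.38925 + 29.149 + 3.4609 + 0.18 = 33.869 ft²·°F·h/BTU
E = A × HDD × 24 / R = 1551 × 5263 × 24 / 33.869 = 5784300 BTU
Cost = 5784300/10⁶ × 17.53 = $101.4

101.4 dollars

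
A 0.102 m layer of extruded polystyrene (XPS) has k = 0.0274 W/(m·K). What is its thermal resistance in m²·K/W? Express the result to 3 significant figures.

3.72 m²·K/W

R = L/k = 0.102/0.0274 = 3.723 m²·K/W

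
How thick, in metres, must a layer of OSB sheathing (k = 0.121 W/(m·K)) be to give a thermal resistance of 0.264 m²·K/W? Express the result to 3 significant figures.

0.0319 m

L = R·k = 0.264 × 0.121 = 0.03194 m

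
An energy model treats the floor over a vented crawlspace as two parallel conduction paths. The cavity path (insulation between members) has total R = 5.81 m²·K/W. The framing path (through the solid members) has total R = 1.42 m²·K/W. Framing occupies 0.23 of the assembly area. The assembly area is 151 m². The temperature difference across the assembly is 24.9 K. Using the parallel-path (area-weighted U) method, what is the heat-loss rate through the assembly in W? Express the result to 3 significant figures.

1110 W

U_eff = 0.77/5.81 + 0.23/1.42 = 0.1325 + 0.162 = 0.2945
R_eff = 1/U_eff = 3.396 m²·K/W
Q = 151 × 24.9 / 3.396 = 1107 W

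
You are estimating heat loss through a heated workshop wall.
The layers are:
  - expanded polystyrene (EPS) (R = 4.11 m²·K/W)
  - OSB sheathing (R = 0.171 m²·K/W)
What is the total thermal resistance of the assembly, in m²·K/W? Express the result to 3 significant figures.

4.28 m²·K/W

R_total = 4.11 + 0.171 = 4.281 m²·K/W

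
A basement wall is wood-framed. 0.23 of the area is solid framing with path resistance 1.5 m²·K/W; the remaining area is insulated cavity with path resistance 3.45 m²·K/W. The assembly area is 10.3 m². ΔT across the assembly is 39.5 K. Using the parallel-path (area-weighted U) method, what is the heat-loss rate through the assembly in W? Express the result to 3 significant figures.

153 W

U_eff = 0.77/3.45 + 0.23/1.5 = 0.2232 + 0.1533 = 0.3765
R_eff = 1/U_eff = 2.656 m²·K/W
Q = 10.3 × 39.5 / 2.656 = 153.2 W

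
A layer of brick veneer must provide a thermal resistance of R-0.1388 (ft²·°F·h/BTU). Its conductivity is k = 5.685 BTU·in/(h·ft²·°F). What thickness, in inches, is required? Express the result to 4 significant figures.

0.7891 in

L = R × k = 0.1388 × 5.685 = 0.78908 in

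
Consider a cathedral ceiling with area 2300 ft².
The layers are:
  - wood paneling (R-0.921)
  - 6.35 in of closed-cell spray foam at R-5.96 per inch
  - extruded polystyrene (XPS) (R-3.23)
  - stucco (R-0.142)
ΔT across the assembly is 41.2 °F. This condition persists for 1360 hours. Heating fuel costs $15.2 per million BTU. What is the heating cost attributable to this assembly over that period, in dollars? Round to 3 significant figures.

46.5 dollars

6.35 × 5.96 = 37.85
R_total = 0.921 + 37.85 + 3.23 + 0.142 = 42.14 ft²·°F·h/BTU
Q = 2300 × 41.2 / 42.14 = 2249 BTU/h
E = 2249 × 1360 = 3058000 BTU
Cost = 3058000/10⁶ × 15.2 = $46.49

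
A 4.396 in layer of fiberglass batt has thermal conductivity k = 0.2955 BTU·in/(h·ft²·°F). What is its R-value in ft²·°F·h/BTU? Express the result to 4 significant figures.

R = L/k = 4.396/0.2955 = 14.876 ft²·°F·h/BTU

14.88 ft²·°F·h/BTU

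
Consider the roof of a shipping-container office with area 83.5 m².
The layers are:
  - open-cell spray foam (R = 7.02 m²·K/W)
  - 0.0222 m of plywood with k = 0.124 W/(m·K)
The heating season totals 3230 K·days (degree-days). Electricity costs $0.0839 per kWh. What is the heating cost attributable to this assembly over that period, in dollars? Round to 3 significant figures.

0.0222/0.124 = 0.179
R_total = 7.02 + 0.179 = 7.199 m²·K/W
E = A × HDD × 24 / R / 1000 = 83.5 × 3230 × 24 / 7.199 / 1000 = 899.1 kWh
Cost = 899.1 × 0.0839 = $75.44

75.4 dollars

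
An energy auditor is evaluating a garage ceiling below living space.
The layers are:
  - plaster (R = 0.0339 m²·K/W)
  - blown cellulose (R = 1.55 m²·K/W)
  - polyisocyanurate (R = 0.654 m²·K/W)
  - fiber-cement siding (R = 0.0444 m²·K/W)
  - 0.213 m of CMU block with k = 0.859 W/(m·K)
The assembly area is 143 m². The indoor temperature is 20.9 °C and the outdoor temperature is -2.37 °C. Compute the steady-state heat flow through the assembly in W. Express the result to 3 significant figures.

1320 W

0.213/0.859 = 0.248
R_total = 0.0339 + 1.55 + 0.654 + 0.0444 + 0.248 = 2.53 m²·K/W
Q = A·ΔT/R = 143 × (20.9 − (-2.37)) / 2.53 = 1315 W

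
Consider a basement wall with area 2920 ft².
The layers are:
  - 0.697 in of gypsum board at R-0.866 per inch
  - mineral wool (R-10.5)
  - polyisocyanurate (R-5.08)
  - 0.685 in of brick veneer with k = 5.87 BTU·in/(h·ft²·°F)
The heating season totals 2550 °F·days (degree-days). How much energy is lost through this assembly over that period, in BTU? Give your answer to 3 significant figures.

0.697 × 0.866 = 0.6036
0.685/5.87 = 0.1167
R_total = 0.6036 + 10.5 + 5.08 + 0.1167 = 16.3 ft²·°F·h/BTU
E = A × HDD × 24 / R = 2920 × 2550 × 24 / 16.3 = 10960000 BTU

11000000 BTU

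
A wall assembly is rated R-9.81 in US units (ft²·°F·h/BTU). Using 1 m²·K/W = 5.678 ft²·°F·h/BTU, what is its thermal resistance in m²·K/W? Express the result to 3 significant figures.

R_SI = 9.81/5.678 = 1.728

1.73 m²·K/W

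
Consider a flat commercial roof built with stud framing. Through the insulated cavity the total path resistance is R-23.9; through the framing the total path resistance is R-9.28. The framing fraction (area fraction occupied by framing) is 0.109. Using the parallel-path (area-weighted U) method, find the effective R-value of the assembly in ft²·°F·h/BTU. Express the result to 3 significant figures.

20.4 ft²·°F·h/BTU

U_eff = 0.891/23.9 + 0.109/9.28 = 0.03728 + 0.01175 = 0.04903
R_eff = 1/U_eff = 20.4 ft²·°F·h/BTU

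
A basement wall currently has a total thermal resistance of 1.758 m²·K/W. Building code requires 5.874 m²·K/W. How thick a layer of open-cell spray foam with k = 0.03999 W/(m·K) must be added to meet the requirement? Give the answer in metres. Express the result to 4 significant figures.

ΔR = 5.874 − 1.758 = 4.116 m²·K/W
L = ΔR × k = 4.116 × 0.03999 = 0.1646 m

0.1646 m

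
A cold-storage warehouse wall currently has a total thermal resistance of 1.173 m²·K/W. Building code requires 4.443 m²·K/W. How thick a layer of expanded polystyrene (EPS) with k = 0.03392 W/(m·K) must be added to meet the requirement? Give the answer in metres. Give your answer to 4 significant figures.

ΔR = 4.443 − 1.173 = 3.27 m²·K/W
L = ΔR × k = 3.27 × 0.03392 = 0.11092 m

0.1109 m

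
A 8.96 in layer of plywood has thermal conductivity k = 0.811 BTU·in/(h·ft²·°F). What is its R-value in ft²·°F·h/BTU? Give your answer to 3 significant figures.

11.0 ft²·°F·h/BTU

R = L/k = 8.96/0.811 = 11.05 ft²·°F·h/BTU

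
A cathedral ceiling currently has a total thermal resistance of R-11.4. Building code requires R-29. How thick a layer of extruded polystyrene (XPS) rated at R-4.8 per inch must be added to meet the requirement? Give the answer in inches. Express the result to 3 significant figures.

3.67 in

ΔR = 29 − 11.4 = 17.6 ft²·°F·h/BTU
L = ΔR / (R/in) = 17.6/4.8 = 3.667 in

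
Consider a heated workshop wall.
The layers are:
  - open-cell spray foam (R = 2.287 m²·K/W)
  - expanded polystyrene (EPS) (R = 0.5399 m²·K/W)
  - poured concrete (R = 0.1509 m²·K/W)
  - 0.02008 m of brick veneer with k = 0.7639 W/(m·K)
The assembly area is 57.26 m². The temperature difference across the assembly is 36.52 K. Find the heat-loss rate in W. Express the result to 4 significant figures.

696.1 W

0.02008/0.7639 = 0.026286
R_total = 2.287 + 0.5399 + 0.1509 + 0.026286 = 3.0041 m²·K/W
Q = A·ΔT/R = 57.26 × 36.52 / 3.0041 = 696.1 W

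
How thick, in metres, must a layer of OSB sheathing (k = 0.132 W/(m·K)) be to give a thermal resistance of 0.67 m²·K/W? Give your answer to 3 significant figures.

L = R·k = 0.67 × 0.132 = 0.08844 m

0.0884 m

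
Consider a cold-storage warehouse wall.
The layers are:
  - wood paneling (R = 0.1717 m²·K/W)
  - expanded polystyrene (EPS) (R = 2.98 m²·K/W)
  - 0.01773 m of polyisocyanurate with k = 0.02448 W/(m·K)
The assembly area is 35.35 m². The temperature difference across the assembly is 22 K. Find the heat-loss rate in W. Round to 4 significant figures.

0.01773/0.02448 = 0.72426
R_total = 0.1717 + 2.98 + 0.72426 = 3.876 m²·K/W
Q = A·ΔT/R = 35.35 × 22 / 3.876 = 200.65 W

200.6 W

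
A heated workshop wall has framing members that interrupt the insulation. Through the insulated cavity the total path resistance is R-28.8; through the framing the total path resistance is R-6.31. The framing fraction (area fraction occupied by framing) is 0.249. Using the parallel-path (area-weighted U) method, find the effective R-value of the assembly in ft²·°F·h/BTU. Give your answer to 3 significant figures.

15.3 ft²·°F·h/BTU

U_eff = 0.751/28.8 + 0.249/6.31 = 0.02608 + 0.03946 = 0.06554
R_eff = 1/U_eff = 15.26 ft²·°F·h/BTU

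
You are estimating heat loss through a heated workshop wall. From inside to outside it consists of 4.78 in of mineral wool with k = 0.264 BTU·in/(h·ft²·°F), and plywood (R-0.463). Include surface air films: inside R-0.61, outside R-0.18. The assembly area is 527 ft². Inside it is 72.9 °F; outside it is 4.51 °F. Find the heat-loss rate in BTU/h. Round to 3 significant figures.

1860 BTU/h

4.78/0.264 = 18.11
R_total = 0.61 + 18.11 + 0.463 + 0.18 = 19.36 ft²·°F·h/BTU
Q = A·ΔT/R = 527 × (72.9 − 4.51) / 19.36 = 1862 BTU/h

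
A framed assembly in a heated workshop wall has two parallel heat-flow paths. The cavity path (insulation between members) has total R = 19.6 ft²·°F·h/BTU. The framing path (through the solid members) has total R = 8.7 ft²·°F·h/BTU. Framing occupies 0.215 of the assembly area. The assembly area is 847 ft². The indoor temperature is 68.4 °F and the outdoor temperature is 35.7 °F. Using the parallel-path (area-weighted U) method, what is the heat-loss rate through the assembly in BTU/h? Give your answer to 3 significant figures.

U_eff = 0.785/19.6 + 0.215/8.7 = 0.04005 + 0.02471 = 0.06476
R_eff = 1/U_eff = 15.44 ft²·°F·h/BTU
Q = 847 × (68.4 − 35.7) / 15.44 = 1794 BTU/h

1790 BTU/h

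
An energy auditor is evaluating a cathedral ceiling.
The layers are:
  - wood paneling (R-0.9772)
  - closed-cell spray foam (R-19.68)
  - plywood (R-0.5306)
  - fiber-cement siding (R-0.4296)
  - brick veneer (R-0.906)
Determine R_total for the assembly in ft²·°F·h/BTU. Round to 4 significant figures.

22.52 ft²·°F·h/BTU

R_total = 0.9772 + 19.68 + 0.5306 + 0.4296 + 0.906 = 22.523 ft²·°F·h/BTU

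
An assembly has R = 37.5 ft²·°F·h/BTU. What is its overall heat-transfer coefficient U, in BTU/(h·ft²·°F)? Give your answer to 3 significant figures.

0.0267 BTU/(h·ft²·°F)

U = 1/R = 1/37.5 = 0.02667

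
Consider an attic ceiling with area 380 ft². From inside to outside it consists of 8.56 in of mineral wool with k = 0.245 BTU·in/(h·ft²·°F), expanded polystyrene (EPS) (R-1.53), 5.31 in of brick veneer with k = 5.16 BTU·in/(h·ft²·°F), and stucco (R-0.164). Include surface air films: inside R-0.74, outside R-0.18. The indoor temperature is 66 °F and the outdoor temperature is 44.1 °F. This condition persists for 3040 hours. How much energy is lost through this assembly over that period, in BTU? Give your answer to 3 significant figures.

8.56/0.245 = 34.94
5.31/5.16 = 1.029
R_total = 0.74 + 34.94 + 1.53 + 1.029 + 0.164 + 0.18 = 38.58 ft²·°F·h/BTU
Q = 380 × (66 − 44.1) / 38.58 = 215.7 BTU/h
E = 215.7 × 3040 = 655700 BTU

656000 BTU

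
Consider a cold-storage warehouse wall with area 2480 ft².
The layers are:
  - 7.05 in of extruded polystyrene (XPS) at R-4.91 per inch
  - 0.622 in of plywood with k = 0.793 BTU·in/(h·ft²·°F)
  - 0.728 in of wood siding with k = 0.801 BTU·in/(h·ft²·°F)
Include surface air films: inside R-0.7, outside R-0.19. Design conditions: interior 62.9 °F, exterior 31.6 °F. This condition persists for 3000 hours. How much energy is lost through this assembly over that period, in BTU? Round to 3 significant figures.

7.05 × 4.91 = 34.62
0.622/0.793 = 0.7844
0.728/0.801 = 0.9089
R_total = 0.7 + 34.62 + 0.7844 + 0.9089 + 0.19 = 37.2 ft²·°F·h/BTU
Q = 2480 × (62.9 − 31.6) / 37.2 = 2087 BTU/h
E = 2087 × 3000 = 6260000 BTU

6260000 BTU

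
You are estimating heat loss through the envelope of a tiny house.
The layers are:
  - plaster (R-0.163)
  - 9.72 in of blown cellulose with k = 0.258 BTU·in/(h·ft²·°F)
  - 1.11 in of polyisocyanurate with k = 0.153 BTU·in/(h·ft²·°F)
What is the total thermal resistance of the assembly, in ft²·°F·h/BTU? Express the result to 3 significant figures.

45.1 ft²·°F·h/BTU

9.72/0.258 = 37.67
1.11/0.153 = 7.255
R_total = 0.163 + 37.67 + 7.255 = 45.09 ft²·°F·h/BTU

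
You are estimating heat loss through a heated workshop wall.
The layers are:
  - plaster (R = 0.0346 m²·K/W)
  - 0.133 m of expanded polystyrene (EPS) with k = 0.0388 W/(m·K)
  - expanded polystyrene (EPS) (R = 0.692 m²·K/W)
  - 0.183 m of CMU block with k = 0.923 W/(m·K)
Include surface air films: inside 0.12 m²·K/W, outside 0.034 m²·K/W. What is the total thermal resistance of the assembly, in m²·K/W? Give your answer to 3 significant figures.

0.133/0.0388 = 3.428
0.183/0.923 = 0.1983
R_total = 0.12 + 0.0346 + 3.428 + 0.692 + 0.1983 + 0.034 = 4.507 m²·K/W

4.51 m²·K/W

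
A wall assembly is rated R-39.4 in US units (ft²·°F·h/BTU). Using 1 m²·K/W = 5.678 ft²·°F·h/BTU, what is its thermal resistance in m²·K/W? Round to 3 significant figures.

R_SI = 39.4/5.678 = 6.939

6.94 m²·K/W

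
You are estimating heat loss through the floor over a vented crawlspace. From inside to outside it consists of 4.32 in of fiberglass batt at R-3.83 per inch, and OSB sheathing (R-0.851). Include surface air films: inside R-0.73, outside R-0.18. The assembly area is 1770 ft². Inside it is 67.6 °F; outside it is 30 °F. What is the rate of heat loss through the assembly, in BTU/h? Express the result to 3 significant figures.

3640 BTU/h

4.32 × 3.83 = 16.55
R_total = 0.73 + 16.55 + 0.851 + 0.18 = 18.31 ft²·°F·h/BTU
Q = A·ΔT/R = 1770 × (67.6 − 30) / 18.31 = 3635 BTU/h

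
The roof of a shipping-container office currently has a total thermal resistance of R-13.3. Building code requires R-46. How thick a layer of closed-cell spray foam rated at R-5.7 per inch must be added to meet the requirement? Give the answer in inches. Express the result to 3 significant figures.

ΔR = 46 − 13.3 = 32.7 ft²·°F·h/BTU
L = ΔR / (R/in) = 32.7/5.7 = 5.737 in

5.74 in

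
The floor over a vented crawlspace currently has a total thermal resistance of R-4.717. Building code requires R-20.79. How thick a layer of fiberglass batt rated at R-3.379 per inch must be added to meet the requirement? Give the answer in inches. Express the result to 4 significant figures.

4.757 in

ΔR = 20.79 − 4.717 = 16.073 ft²·°F·h/BTU
L = ΔR / (R/in) = 16.073/3.379 = 4.7567 in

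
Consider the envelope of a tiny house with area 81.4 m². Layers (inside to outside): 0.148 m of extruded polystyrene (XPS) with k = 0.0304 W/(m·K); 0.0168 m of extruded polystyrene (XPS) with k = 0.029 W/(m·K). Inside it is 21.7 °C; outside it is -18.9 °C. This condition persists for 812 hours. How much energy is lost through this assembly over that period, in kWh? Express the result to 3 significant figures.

493 kWh

0.148/0.0304 = 4.868
0.0168/0.029 = 0.5793
R_total = 4.868 + 0.5793 = 5.448 m²·K/W
Q = 81.4 × (21.7 − (-18.9)) / 5.448 = 606.6 W
E = 606.6 W × 812 h / 1000 = 492.6 kWh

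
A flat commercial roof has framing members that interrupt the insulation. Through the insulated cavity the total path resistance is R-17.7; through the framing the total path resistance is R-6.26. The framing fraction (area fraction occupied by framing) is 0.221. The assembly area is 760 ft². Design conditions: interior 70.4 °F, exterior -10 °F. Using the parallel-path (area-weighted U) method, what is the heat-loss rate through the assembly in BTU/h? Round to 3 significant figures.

U_eff = 0.779/17.7 + 0.221/6.26 = 0.04401 + 0.0353 = 0.07931
R_eff = 1/U_eff = 12.61 ft²·°F·h/BTU
Q = 760 × (70.4 − (-10)) / 12.61 = 4846 BTU/h

4850 BTU/h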